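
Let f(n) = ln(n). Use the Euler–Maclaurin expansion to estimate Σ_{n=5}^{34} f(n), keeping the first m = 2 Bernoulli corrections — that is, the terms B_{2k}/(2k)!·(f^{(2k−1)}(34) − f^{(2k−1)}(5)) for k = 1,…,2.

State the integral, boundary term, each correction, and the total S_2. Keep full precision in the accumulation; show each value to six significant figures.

S_2 ≈ 85.4028

The integral term ∫_5^34 ln(x) dx = 82.8491.
Endpoint term: (f(5) + f(34))/2 = (1.60944 + 3.52636)/2 = 2.56790.
So far: 85.4170.
Order-1 term: 1/12 · (0.0294118 − 0.200000) = -0.0142157.
After k=1: 85.4028.
Order-2 term: −1/720 · (5.08854e-05 − 0.0160000) = 2.21515e-05.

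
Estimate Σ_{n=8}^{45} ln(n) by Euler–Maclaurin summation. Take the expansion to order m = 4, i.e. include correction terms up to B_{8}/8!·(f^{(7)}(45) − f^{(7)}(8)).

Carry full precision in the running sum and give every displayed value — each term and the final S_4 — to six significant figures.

S_4 ≈ 120.599

Integral: ∫_8^45 ln(x) dx = 117.664.
Boundary: ½(f(8) + f(45)) = ½(2.07944 + 3.80666) = 2.94305.
So far: 120.607.
Correction k=1: B_{2}/2! · (f^{(1)}(45) − f^{(1)}(8)) = 1/12 · (0.0222222 − 0.125000) = -0.00856481.
Running total after k=1: 120.599.
Correction k=2: B_{4}/4! · (f^{(3)}(45) − f^{(3)}(8)) = −1/720 · (2.19479e-05 − 0.00390625) = 5.39486e-06.
Running total after k=2: 120.599.
Correction k=3: B_{6}/6! · (f^{(5)}(45) − f^{(5)}(8)) = 1/30240 · (1.30061e-07 − 0.000732422) = -2.42160e-08.
Running total after k=3: 120.599.
Correction k=4: B_{8}/8! · (f^{(7)}(45) − f^{(7)}(8)) = −1/1209600 · (1.92684e-09 − 0.000343323) = 2.83830e-10.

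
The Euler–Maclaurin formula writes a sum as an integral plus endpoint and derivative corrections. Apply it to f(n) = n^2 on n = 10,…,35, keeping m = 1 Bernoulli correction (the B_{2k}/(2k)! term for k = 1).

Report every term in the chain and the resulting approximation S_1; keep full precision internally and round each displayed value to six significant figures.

S_1 ≈ 14625.0

Integral: ∫_10^35 x^2 dx = 13958.3.
Boundary: ½(f(10) + f(35)) = ½(100.000 + 1225.00) = 662.500.
Running total after boundary: 14620.8.
Correction k=1: B_{2}/2! · (f^{(1)}(35) − f^{(1)}(10)) = 1/12 · (70.0000 − 20.0000) = 4.16667.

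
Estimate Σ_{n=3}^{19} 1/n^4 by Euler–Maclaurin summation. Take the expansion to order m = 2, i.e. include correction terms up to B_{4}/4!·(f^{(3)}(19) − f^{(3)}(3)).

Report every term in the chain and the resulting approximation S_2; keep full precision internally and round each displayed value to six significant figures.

The integral term ∫_3^19 1/x^4 dx = 0.0122971.
½[f(3) + f(19)] = ½[0.0123457 + 7.67336e-06] = 0.00617668.
So far: 0.0184738.
Correction k=1: B_{2}/2! · (f^{(1)}(19) − f^{(1)}(3)) = 1/12 · (-1.61544e-06 − (-0.0164609)) = 0.00137161.
Running total after k=1: 0.0198454.
Correction k=2: B_{4}/4! · (f^{(3)}(19) − f^{(3)}(3)) = −1/720 · (-1.34247e-07 − (-0.0548697)) = -7.62077e-05.

S_2 ≈ 0.0197692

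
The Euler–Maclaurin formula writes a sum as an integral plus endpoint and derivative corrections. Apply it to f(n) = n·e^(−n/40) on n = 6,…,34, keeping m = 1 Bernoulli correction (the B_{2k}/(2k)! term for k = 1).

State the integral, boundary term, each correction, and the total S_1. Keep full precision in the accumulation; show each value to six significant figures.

S_1 ≈ 328.347

The integral term ∫_6^34 x·e^(−x/40) dx = 318.554.
Boundary: ½(f(6) + f(34)) = ½(5.16425 + 14.5321) = 9.84818.
Running total after boundary: 328.403.
Correction k=1: B_{2}/2! · (f^{(1)}(34) − f^{(1)}(6)) = 1/12 · (0.0641122 − 0.731602) = -0.0556241.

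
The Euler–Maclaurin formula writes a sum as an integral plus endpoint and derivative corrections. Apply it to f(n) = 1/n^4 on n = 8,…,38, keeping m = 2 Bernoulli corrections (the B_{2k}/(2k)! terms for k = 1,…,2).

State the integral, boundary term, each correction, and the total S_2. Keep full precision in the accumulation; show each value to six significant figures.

∫_8^38 1/x^4 dx evaluates to 0.000644967.
½[f(8) + f(38)] = ½[0.000244141 + 4.79585e-07] = 0.000122310.
Integral + boundary = 0.000767277.
Order-1 term: 1/12 · (-5.04826e-08 − (-0.000122070)) = 1.01683e-05.
Running total after k=1: 0.000777445.
Order-2 term: −1/720 · (-1.04881e-09 − (-5.72205e-05)) = -7.94714e-08.

S_2 ≈ 0.000777366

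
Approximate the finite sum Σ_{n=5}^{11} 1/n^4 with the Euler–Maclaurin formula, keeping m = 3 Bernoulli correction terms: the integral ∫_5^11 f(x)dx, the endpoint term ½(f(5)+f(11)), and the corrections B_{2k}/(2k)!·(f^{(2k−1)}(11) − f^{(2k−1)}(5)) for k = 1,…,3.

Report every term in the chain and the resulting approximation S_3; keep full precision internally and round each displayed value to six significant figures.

∫_5^11 1/x^4 dx evaluates to 0.00241623.
Boundary: ½(f(5) + f(11)) = ½(0.00160000 + 6.83013e-05) = 0.000834151.
So far: 0.00325038.
k=1: B_{2}/(2)! × [f^{(1)}(11) − f^{(1)}(5)] = 1/12 × (-2.48369e-05 − (-0.00128000)) = 0.000104597.
Running total after k=1: 0.00335498.
k=2: B_{4}/(4)! × [f^{(3)}(11) − f^{(3)}(5)] = −1/720 × (-6.15790e-06 − (-0.00153600)) = -2.12478e-06.
Running total after k=2: 0.00335285.
k=3: B_{6}/(6)! × [f^{(5)}(11) − f^{(5)}(5)] = 1/30240 × (-2.84994e-06 − (-0.00344064)) = 1.13684e-07.

S_3 ≈ 0.00335296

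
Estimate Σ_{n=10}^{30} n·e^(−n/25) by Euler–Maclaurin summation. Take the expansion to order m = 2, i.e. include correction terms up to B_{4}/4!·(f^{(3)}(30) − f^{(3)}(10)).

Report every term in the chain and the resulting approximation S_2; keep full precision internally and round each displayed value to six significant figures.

The integral term ∫_10^30 x·e^(−x/25) dx = 172.388.
Boundary: ½(f(10) + f(30)) = ½(6.70320 + 9.03583) = 7.86951.
So far: 180.258.
Correction k=1: B_{2}/2! · (f^{(1)}(30) − f^{(1)}(10)) = 1/12 · (-0.0602388 − 0.402192) = -0.0385359.
Partial sum through k=1: 180.219.
Correction k=2: B_{4}/4! · (f^{(3)}(30) − f^{(3)}(10)) = −1/720 · (0.000867439 − 0.00278853) = 2.66818e-06.

S_2 ≈ 180.219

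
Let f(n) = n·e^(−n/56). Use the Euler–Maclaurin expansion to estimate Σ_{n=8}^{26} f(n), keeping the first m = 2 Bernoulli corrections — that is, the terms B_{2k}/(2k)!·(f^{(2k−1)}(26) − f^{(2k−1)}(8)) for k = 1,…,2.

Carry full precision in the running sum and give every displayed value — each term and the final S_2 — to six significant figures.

S_2 ≈ 232.038

Integral: ∫_8^26 x·e^(−x/56) dx = 220.433.
½[f(8) + f(26)] = ½[6.93502 + 16.3432] = 11.6391.
So far: 232.072.
Correction k=1: B_{2}/2! · (f^{(1)}(26) − f^{(1)}(8)) = 1/12 · (0.336741 − 0.743038) = -0.0338581.
After k=1: 232.038.
Correction k=2: B_{4}/4! · (f^{(3)}(26) − f^{(3)}(8)) = −1/720 · (0.000508262 − 0.000789794) = 3.91017e-07.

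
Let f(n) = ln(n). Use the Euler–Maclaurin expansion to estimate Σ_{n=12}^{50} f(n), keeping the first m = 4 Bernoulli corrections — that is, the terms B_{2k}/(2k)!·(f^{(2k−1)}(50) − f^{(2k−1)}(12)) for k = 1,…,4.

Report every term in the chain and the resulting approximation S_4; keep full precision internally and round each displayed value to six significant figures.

The integral term ∫_12^50 ln(x) dx = 127.782.
Endpoint term: (f(12) + f(50))/2 = (2.48491 + 3.91202)/2 = 3.19846.
So far: 130.981.
Order-1 term: 1/12 · (0.0200000 − 0.0833333) = -0.00527778.
Running total after k=1: 130.975.
Order-2 term: −1/720 · (1.60000e-05 − 0.00115741) = 1.58529e-06.
Running total after k=2: 130.975.
Order-3 term: 1/30240 · (7.68000e-08 − 9.64506e-05) = -3.18696e-09.
Running total after k=3: 130.975.
Order-4 term: −1/1209600 · (9.21600e-10 − 2.00939e-05) = 1.66112e-11.

S_4 ≈ 130.975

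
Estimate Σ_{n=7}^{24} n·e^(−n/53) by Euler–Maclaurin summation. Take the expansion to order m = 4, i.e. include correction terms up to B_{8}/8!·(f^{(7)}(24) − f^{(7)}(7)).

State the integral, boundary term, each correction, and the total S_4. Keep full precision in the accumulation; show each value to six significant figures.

∫_7^24 x·e^(−x/53) dx evaluates to 191.748.
Boundary: ½(f(7) + f(24)) = ½(6.13392 + 15.2598) = 10.6969.
Running total after boundary: 202.445.
Correction k=1: B_{2}/2! · (f^{(1)}(24) − f^{(1)}(7)) = 1/12 · (0.347905 − 0.760540) = -0.0343863.
Partial sum through k=1: 202.410.
Correction k=2: B_{4}/4! · (f^{(3)}(24) − f^{(3)}(7)) = −1/720 · (0.000576560 − 0.000894657) = 4.41801e-07.
Partial sum through k=2: 202.410.
Correction k=3: B_{6}/6! · (f^{(5)}(24) − f^{(5)}(7)) = 1/30240 · (3.66417e-07 − 5.40606e-07) = -5.76020e-12.
Partial sum through k=3: 202.410.
Correction k=4: B_{8}/8! · (f^{(7)}(24) − f^{(7)}(7)) = −1/1209600 · (1.87818e-10 − 2.71526e-10) = 6.92028e-17.

S_4 ≈ 202.410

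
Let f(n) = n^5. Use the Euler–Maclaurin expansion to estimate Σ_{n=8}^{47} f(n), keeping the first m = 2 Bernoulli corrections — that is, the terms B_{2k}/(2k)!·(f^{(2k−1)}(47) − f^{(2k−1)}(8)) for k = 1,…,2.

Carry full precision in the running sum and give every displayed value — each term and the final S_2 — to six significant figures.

∫_8^47 x^5 dx evaluates to 1.79649e+09.
Boundary: ½(f(8) + f(47)) = ½(32768.0 + 2.29345e+08) = 1.14689e+08.
Running total after boundary: 1.91118e+09.
Order-1 term: 1/12 · (2.43984e+07 − 20480.0) = 2.03149e+06.
Running total after k=1: 1.91321e+09.
Order-2 term: −1/720 · (132540 − 3840.00) = -178.750.

S_2 ≈ 1.91321e+09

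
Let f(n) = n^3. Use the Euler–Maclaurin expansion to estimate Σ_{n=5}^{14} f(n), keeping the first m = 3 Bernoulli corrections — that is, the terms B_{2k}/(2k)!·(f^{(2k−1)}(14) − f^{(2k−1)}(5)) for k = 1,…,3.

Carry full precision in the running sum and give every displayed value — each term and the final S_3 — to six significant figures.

S_3 ≈ 10925.0

The integral term ∫_5^14 x^3 dx = 9447.75.
Boundary: ½(f(5) + f(14)) = ½(125.000 + 2744.00) = 1434.50.
So far: 10882.2.
Order-1 term: 1/12 · (588.000 − 75.0000) = 42.7500.
Partial sum through k=1: 10925.0.
Order-2 term: −1/720 · (6.00000 − 6.00000) = 0.00000.
Partial sum through k=2: 10925.0.
Order-3 term: 1/30240 · (0.00000 − 0.00000) = 0.00000.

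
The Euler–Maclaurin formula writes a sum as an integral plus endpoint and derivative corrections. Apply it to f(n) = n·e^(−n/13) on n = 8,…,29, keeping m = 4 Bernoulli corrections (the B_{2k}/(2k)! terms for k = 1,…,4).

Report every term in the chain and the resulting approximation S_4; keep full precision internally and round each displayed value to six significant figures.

S_4 ≈ 92.5642

Integral: ∫_8^29 x·e^(−x/13) dx = 88.8728.
Endpoint term: (f(8) + f(29))/2 = (4.32346 + 3.11593)/2 = 3.71970.
Running total after boundary: 92.5925.
k=1: B_{2}/(2)! × [f^{(1)}(29) − f^{(1)}(8)] = 1/12 × (-0.132241 − 0.207859) = -0.0283416.
After k=1: 92.5642.
k=2: B_{4}/(4)! × [f^{(3)}(29) − f^{(3)}(8)] = −1/720 × (0.000489057 − 0.00762559) = 9.91185e-06.
After k=2: 92.5642.
k=3: B_{6}/(6)! × [f^{(5)}(29) − f^{(5)}(8)] = 1/30240 × (1.04178e-05 − 8.29660e-05) = -2.39908e-09.
After k=3: 92.5642.
k=4: B_{8}/(8)! × [f^{(7)}(29) − f^{(7)}(8)] = −1/1209600 × (1.06164e-07 − 7.14853e-07) = 5.03215e-13.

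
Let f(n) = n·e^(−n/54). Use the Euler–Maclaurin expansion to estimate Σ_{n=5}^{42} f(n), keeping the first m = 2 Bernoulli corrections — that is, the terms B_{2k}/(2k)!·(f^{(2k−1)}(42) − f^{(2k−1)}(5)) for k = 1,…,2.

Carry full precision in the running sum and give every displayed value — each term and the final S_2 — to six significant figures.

S_2 ≈ 534.448

The integral term ∫_5^42 x·e^(−x/54) dx = 522.582.
½[f(5) + f(42)] = ½[4.55782 + 19.2959] = 11.9269.
So far: 534.509.
Order-1 term: 1/12 · (0.102095 − 0.827161) = -0.0604222.
After k=1: 534.448.
Order-2 term: −1/720 · (0.000350119 − 0.000908879) = 7.76055e-07.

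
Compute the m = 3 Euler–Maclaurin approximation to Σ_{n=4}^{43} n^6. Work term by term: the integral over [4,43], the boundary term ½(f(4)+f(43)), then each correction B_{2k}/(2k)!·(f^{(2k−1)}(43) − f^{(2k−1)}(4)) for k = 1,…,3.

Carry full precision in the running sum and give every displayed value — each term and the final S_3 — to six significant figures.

S_3 ≈ 4.20654e+10

Integral: ∫_4^43 x^6 dx = 3.88312e+10.
½[f(4) + f(43)] = ½[4096.00 + 6.32136e+09] = 3.16068e+09.
Running total after boundary: 4.19919e+10.
k=1: B_{2}/(2)! × [f^{(1)}(43) − f^{(1)}(4)] = 1/12 × (8.82051e+08 − 6144.00) = 7.35037e+07.
After k=1: 4.20654e+10.
k=2: B_{4}/(4)! × [f^{(3)}(43) − f^{(3)}(4)] = −1/720 × (9.54084e+06 − 7680.00) = -13240.5.
After k=2: 4.20654e+10.
k=3: B_{6}/(6)! × [f^{(5)}(43) − f^{(5)}(4)] = 1/30240 × (30960.0 − 2880.00) = 0.928571.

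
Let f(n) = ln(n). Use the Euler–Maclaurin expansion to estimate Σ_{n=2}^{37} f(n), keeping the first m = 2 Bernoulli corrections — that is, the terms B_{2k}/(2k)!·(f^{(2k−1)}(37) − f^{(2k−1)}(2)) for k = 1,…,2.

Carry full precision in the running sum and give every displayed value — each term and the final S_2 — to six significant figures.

The integral term ∫_2^37 ln(x) dx = 97.2177.
Boundary: ½(f(2) + f(37)) = ½(0.693147 + 3.61092) = 2.15203.
So far: 99.3697.
k=1: B_{2}/(2)! × [f^{(1)}(37) − f^{(1)}(2)] = 1/12 × (0.0270270 − 0.500000) = -0.0394144.
After k=1: 99.3303.
k=2: B_{4}/(4)! × [f^{(3)}(37) − f^{(3)}(2)] = −1/720 × (3.94843e-05 − 0.250000) = 0.000347167.

S_2 ≈ 99.3306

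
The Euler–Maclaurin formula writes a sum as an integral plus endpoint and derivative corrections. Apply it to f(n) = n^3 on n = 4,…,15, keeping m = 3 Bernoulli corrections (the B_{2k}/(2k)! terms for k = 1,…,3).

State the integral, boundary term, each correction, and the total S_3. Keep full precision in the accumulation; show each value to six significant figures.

S_3 ≈ 14364.0

∫_4^15 x^3 dx evaluates to 12592.2.
Boundary: ½(f(4) + f(15)) = ½(64.0000 + 3375.00) = 1719.50.
So far: 14311.8.
Order-1 term: 1/12 · (675.000 − 48.0000) = 52.2500.
Partial sum through k=1: 14364.0.
Order-2 term: −1/720 · (6.00000 − 6.00000) = 0.00000.
Partial sum through k=2: 14364.0.
Order-3 term: 1/30240 · (0.00000 − 0.00000) = 0.00000.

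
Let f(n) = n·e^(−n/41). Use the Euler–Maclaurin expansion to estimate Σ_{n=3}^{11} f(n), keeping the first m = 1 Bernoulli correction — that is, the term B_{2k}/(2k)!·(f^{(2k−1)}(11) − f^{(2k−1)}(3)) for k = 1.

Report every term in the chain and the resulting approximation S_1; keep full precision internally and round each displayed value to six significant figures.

S_1 ≈ 51.9822

∫_3^11 x·e^(−x/41) dx evaluates to 46.4074.
Endpoint term: (f(3) + f(11))/2 = (2.78833 + 8.41152)/2 = 5.59992.
So far: 52.0074.
k=1: B_{2}/(2)! × [f^{(1)}(11) − f^{(1)}(3)] = 1/12 × (0.559525 − 0.861434) = -0.0251591.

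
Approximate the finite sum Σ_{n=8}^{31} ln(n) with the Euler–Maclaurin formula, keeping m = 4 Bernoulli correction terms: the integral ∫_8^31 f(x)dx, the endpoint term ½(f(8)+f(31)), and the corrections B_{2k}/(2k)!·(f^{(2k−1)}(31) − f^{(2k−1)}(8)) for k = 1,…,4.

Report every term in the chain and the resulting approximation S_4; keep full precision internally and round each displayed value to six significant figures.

S_4 ≈ 69.5671

Integral: ∫_8^31 ln(x) dx = 66.8181.
½[f(8) + f(31)] = ½[2.07944 + 3.43399] = 2.75671.
So far: 69.5748.
Correction k=1: B_{2}/2! · (f^{(1)}(31) − f^{(1)}(8)) = 1/12 · (0.0322581 − 0.125000) = -0.00772849.
Running total after k=1: 69.5671.
Correction k=2: B_{4}/4! · (f^{(3)}(31) − f^{(3)}(8)) = −1/720 · (6.71344e-05 − 0.00390625) = 5.33211e-06.
Running total after k=2: 69.5671.
Correction k=3: B_{6}/6! · (f^{(5)}(31) − f^{(5)}(8)) = 1/30240 · (8.38306e-07 − 0.000732422) = -2.41926e-08.
Running total after k=3: 69.5671.
Correction k=4: B_{8}/8! · (f^{(7)}(31) − f^{(7)}(8)) = −1/1209600 · (2.61698e-08 − 0.000343323) = 2.83810e-10.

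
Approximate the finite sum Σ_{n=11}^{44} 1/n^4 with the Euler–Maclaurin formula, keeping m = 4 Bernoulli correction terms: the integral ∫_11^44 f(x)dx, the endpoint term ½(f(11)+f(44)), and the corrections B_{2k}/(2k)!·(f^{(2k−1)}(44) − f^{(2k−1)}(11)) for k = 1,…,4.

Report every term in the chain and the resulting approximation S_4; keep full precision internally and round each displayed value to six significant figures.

∫_11^44 1/x^4 dx evaluates to 0.000246525.
Boundary: ½(f(11) + f(44)) = ½(6.83013e-05 + 2.66802e-07) = 3.42841e-05.
Running total after boundary: 0.000280809.
k=1: B_{2}/(2)! × [f^{(1)}(44) − f^{(1)}(11)] = 1/12 × (-2.42547e-08 − (-2.48369e-05)) = 2.06772e-06.
After k=1: 0.000282877.
k=2: B_{4}/(4)! × [f^{(3)}(44) − f^{(3)}(11)] = −1/720 × (-3.75848e-10 − (-6.15790e-06)) = -8.55211e-09.
After k=2: 0.000282868.
k=3: B_{6}/(6)! × [f^{(5)}(44) − f^{(5)}(11)] = 1/30240 × (-1.08716e-11 − (-2.84994e-06)) = 9.42436e-11.
After k=3: 0.000282869.
k=4: B_{8}/(8)! × [f^{(7)}(44) − f^{(7)}(11)] = −1/1209600 × (-5.05397e-13 − (-2.11979e-06)) = -1.75247e-12.

S_4 ≈ 0.000282868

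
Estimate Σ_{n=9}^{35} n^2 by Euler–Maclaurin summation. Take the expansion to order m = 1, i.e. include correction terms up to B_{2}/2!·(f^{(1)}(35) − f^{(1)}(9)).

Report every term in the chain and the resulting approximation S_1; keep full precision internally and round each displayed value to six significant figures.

S_1 ≈ 14706.0

The integral term ∫_9^35 x^2 dx = 14048.7.
½[f(9) + f(35)] = ½[81.0000 + 1225.00] = 653.000.
So far: 14701.7.
k=1: B_{2}/(2)! × [f^{(1)}(35) − f^{(1)}(9)] = 1/12 × (70.0000 − 18.0000) = 4.33333.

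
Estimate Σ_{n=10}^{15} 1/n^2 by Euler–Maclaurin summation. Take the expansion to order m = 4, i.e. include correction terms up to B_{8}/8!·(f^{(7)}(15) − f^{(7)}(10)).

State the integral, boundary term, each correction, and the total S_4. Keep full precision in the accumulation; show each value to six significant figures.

∫_10^15 1/x^2 dx evaluates to 0.0333333.
Boundary: ½(f(10) + f(15)) = ½(0.0100000 + 0.00444444) = 0.00722222.
Integral + boundary = 0.0405556.
Correction k=1: B_{2}/2! · (f^{(1)}(15) − f^{(1)}(10)) = 1/12 · (-0.000592593 − (-0.00200000)) = 0.000117284.
Partial sum through k=1: 0.0406728.
Correction k=2: B_{4}/4! · (f^{(3)}(15) − f^{(3)}(10)) = −1/720 · (-3.16049e-05 − (-0.000240000)) = -2.89438e-07.
Partial sum through k=2: 0.0406726.
Correction k=3: B_{6}/6! · (f^{(5)}(15) − f^{(5)}(10)) = 1/30240 · (-4.21399e-06 − (-7.20000e-05)) = 2.24160e-09.
Partial sum through k=3: 0.0406726.
Correction k=4: B_{8}/8! · (f^{(7)}(15) − f^{(7)}(10)) = −1/1209600 · (-1.04882e-06 − (-4.03200e-05)) = -3.24663e-11.

S_4 ≈ 0.0406726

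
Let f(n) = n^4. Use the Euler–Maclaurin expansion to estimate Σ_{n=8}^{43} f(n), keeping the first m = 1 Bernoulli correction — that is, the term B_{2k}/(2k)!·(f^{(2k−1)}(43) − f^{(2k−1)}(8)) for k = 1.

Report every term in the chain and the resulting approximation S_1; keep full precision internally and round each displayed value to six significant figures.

S_1 ≈ 3.11329e+07

Integral: ∫_8^43 x^4 dx = 2.93951e+07.
Endpoint term: (f(8) + f(43))/2 = (4096.00 + 3.41880e+06)/2 = 1.71145e+06.
Running total after boundary: 3.11066e+07.
Correction k=1: B_{2}/2! · (f^{(1)}(43) − f^{(1)}(8)) = 1/12 · (318028 − 2048.00) = 26331.7.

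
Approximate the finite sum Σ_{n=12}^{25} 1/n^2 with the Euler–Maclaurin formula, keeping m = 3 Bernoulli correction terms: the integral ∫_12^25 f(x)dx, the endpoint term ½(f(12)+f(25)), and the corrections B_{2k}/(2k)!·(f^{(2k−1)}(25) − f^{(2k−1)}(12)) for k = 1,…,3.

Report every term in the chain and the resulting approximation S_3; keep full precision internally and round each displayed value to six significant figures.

∫_12^25 1/x^2 dx evaluates to 0.0433333.
Boundary: ½(f(12) + f(25)) = ½(0.00694444 + 0.00160000) = 0.00427222.
Integral + boundary = 0.0476056.
k=1: B_{2}/(2)! × [f^{(1)}(25) − f^{(1)}(12)] = 1/12 × (-0.000128000 − (-0.00115741)) = 8.57840e-05.
After k=1: 0.0476913.
k=2: B_{4}/(4)! × [f^{(3)}(25) − f^{(3)}(12)] = −1/720 × (-2.45760e-06 − (-9.64506e-05)) = -1.30546e-07.
After k=2: 0.0476912.
k=3: B_{6}/(6)! × [f^{(5)}(25) − f^{(5)}(12)] = 1/30240 × (-1.17965e-07 − (-2.00939e-05)) = 6.60579e-10.

S_3 ≈ 0.0476912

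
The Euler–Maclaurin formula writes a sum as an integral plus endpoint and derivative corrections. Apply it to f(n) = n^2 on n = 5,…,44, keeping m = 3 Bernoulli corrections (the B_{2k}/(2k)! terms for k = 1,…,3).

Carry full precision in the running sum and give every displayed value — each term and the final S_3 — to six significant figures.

S_3 ≈ 29340.0

∫_5^44 x^2 dx evaluates to 28353.0.
Boundary: ½(f(5) + f(44)) = ½(25.0000 + 1936.00) = 980.500.
Integral + boundary = 29333.5.
Correction k=1: B_{2}/2! · (f^{(1)}(44) − f^{(1)}(5)) = 1/12 · (88.0000 − 10.0000) = 6.50000.
After k=1: 29340.0.
Correction k=2: B_{4}/4! · (f^{(3)}(44) − f^{(3)}(5)) = −1/720 · (0.00000 − 0.00000) = 0.00000.
After k=2: 29340.0.
Correction k=3: B_{6}/6! · (f^{(5)}(44) − f^{(5)}(5)) = 1/30240 · (0.00000 − 0.00000) = 0.00000.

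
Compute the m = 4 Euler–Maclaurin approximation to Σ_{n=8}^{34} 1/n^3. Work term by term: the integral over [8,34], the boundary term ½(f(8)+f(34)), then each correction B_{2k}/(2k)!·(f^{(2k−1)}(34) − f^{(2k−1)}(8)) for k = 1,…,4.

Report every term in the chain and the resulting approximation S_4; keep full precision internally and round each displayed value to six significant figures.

The integral term ∫_8^34 1/x^3 dx = 0.00737997.
½[f(8) + f(34)] = ½[0.00195312 + 2.54427e-05] = 0.000989284.
Integral + boundary = 0.00836926.
k=1: B_{2}/(2)! × [f^{(1)}(34) − f^{(1)}(8)] = 1/12 × (-2.24494e-06 − (-0.000732422)) = 6.08481e-05.
Partial sum through k=1: 0.00843011.
k=2: B_{4}/(4)! × [f^{(3)}(34) − f^{(3)}(8)] = −1/720 × (-3.88399e-08 − (-0.000228882)) = -3.17837e-07.
Partial sum through k=2: 0.00842979.
k=3: B_{6}/(6)! × [f^{(5)}(34) − f^{(5)}(8)] = 1/30240 × (-1.41114e-09 − (-0.000150204)) = 4.96701e-09.
Partial sum through k=3: 0.00842979.
k=4: B_{8}/(8)! × [f^{(7)}(34) − f^{(7)}(8)] = −1/1209600 × (-8.78909e-11 − (-0.000168979)) = -1.39698e-10.

S_4 ≈ 0.00842979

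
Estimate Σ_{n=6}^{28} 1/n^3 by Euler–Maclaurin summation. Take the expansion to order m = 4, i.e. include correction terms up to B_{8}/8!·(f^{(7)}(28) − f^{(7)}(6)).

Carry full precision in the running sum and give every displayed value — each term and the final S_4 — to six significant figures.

S_4 ≈ 0.0157795

Integral: ∫_6^28 1/x^3 dx = 0.0132511.
½[f(6) + f(28)] = ½[0.00462963 + 4.55539e-05] = 0.00233759.
Running total after boundary: 0.0155887.
Order-1 term: 1/12 · (-4.88078e-06 − (-0.00231481)) = 0.000192495.
Running total after k=1: 0.0157812.
Order-2 term: −1/720 · (-1.24510e-07 − (-0.00128601)) = -1.78595e-06.
Running total after k=2: 0.0157794.
Order-3 term: 1/30240 · (-6.67016e-09 − (-0.00150034)) = 4.96143e-08.
Running total after k=3: 0.0157795.
Order-4 term: −1/1209600 · (-6.12566e-10 − (-0.00300069)) = -2.48073e-09.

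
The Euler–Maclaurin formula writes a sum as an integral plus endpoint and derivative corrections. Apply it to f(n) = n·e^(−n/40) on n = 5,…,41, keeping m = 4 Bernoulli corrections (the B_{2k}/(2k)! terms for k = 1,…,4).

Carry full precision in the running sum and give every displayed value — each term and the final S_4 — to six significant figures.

∫_5^41 x·e^(−x/40) dx evaluates to 425.994.
Endpoint term: (f(5) + f(41))/2 = (4.41248 + 14.7107)/2 = 9.56157.
So far: 435.555.
Order-1 term: 1/12 · (-0.00896991 − 0.772185) = -0.0650962.
Running total after k=1: 435.490.
Order-2 term: −1/720 · (0.000442889 − 0.00158574) = 1.58729e-06.
Running total after k=2: 435.490.
Order-3 term: 1/30240 · (5.57116e-07 − 1.68054e-06) = -3.71501e-11.
Running total after k=3: 435.490.
Order-4 term: −1/1209600 · (5.23391e-10 − 1.48124e-09) = 7.91874e-16.

S_4 ≈ 435.490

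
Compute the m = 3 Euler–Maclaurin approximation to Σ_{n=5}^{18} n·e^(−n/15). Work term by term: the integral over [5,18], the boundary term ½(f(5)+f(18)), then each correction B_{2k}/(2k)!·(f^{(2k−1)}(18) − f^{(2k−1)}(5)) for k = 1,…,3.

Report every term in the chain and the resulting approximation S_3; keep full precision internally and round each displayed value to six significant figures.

∫_5^18 x·e^(−x/15) dx evaluates to 65.8683.
½[f(5) + f(18)] = ½[3.58266 + 5.42150] = 4.50208.
Running total after boundary: 70.3703.
k=1: B_{2}/(2)! × [f^{(1)}(18) − f^{(1)}(5)] = 1/12 × (-0.0602388 − 0.477688) = -0.0448272.
Running total after k=1: 70.3255.
k=2: B_{4}/(4)! × [f^{(3)}(18) − f^{(3)}(5)] = −1/720 × (0.00240955 − 0.00849222) = 8.44815e-06.
Running total after k=2: 70.3255.
k=3: B_{6}/(6)! × [f^{(5)}(18) − f^{(5)}(5)] = 1/30240 × (2.26082e-05 − 6.60506e-05) = -1.43659e-09.

S_3 ≈ 70.3255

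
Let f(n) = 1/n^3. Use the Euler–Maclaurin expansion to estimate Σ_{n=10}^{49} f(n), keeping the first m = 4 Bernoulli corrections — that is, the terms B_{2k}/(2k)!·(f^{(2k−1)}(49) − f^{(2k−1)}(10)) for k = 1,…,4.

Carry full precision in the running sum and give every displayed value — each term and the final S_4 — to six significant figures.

S_4 ≈ 0.00532088

∫_10^49 1/x^3 dx evaluates to 0.00479175.
Boundary: ½(f(10) + f(49)) = ½(0.00100000 + 8.49986e-06) = 0.000504250.
Running total after boundary: 0.00529600.
k=1: B_{2}/(2)! × [f^{(1)}(49) − f^{(1)}(10)] = 1/12 × (-5.20400e-07 − (-0.000300000)) = 2.49566e-05.
Running total after k=1: 0.00532096.
k=2: B_{4}/(4)! × [f^{(3)}(49) − f^{(3)}(10)] = −1/720 × (-4.33486e-09 − (-6.00000e-05)) = -8.33273e-08.
Running total after k=2: 0.00532088.
k=3: B_{6}/(6)! × [f^{(5)}(49) − f^{(5)}(10)] = 1/30240 × (-7.58284e-11 − (-2.52000e-05)) = 8.33331e-10.
Running total after k=3: 0.00532088.
k=4: B_{8}/(8)! × [f^{(7)}(49) − f^{(7)}(10)] = −1/1209600 × (-2.27390e-12 − (-1.81440e-05)) = -1.50000e-11.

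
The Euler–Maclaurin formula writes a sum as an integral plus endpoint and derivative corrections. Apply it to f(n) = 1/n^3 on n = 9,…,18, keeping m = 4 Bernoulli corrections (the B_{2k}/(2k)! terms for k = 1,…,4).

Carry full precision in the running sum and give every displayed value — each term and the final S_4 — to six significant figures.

Integral: ∫_9^18 1/x^3 dx = 0.00462963.
Boundary: ½(f(9) + f(18)) = ½(0.00137174 + 0.000171468) = 0.000771605.
So far: 0.00540123.
k=1: B_{2}/(2)! × [f^{(1)}(18) − f^{(1)}(9)] = 1/12 × (-2.85780e-05 − (-0.000457247)) = 3.57225e-05.
After k=1: 0.00543696.
k=2: B_{4}/(4)! × [f^{(3)}(18) − f^{(3)}(9)] = −1/720 × (-1.76407e-06 − (-0.000112901)) = -1.54356e-07.
After k=2: 0.00543680.
k=3: B_{6}/(6)! × [f^{(5)}(18) − f^{(5)}(9)] = 1/30240 × (-2.28676e-07 − (-5.85410e-05)) = 1.92832e-09.
After k=3: 0.00543680.
k=4: B_{8}/(8)! × [f^{(7)}(18) − f^{(7)}(9)] = −1/1209600 × (-5.08169e-08 − (-5.20365e-05)) = -4.29776e-11.

S_4 ≈ 0.00543680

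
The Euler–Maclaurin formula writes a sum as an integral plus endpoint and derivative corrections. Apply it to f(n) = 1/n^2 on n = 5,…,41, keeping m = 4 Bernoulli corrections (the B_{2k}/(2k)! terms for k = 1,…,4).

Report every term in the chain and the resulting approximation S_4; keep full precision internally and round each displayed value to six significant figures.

S_4 ≈ 0.197228

Integral: ∫_5^41 1/x^2 dx = 0.175610.
Boundary: ½(f(5) + f(41)) = ½(0.0400000 + 0.000594884) = 0.0202974.
Running total after boundary: 0.195907.
Order-1 term: 1/12 · (-2.90187e-05 − (-0.0160000)) = 0.00133092.
Partial sum through k=1: 0.197238.
Order-2 term: −1/720 · (-2.07153e-07 − (-0.00768000)) = -1.06664e-05.
Partial sum through k=2: 0.197227.
Order-3 term: 1/30240 · (-3.69697e-09 − (-0.00921600)) = 3.04762e-07.
Partial sum through k=3: 0.197228.
Order-4 term: −1/1209600 · (-1.23159e-10 − (-0.0206438)) = -1.70667e-08.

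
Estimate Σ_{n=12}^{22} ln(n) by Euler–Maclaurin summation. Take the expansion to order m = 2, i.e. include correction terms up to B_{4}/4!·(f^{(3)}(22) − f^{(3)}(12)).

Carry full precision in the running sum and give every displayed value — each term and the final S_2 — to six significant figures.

S_2 ≈ 30.9689

∫_12^22 ln(x) dx evaluates to 28.1841.
½[f(12) + f(22)] = ½[2.48491 + 3.09104] = 2.78797.
Running total after boundary: 30.9720.
Correction k=1: B_{2}/2! · (f^{(1)}(22) − f^{(1)}(12)) = 1/12 · (0.0454545 − 0.0833333) = -0.00315657.
Running total after k=1: 30.9689.
Correction k=2: B_{4}/4! · (f^{(3)}(22) − f^{(3)}(12)) = −1/720 · (0.000187829 − 0.00115741) = 1.34664e-06.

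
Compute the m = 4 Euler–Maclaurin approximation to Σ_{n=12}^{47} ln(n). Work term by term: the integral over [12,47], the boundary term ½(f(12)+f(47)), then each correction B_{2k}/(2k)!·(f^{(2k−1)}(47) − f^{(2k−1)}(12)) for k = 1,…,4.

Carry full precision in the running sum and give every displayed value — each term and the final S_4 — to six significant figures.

S_4 ≈ 119.300

The integral term ∫_12^47 ln(x) dx = 116.138.
Endpoint term: (f(12) + f(47))/2 = (2.48491 + 3.85015)/2 = 3.16753.
So far: 119.306.
Order-1 term: 1/12 · (0.0212766 − 0.0833333) = -0.00517139.
After k=1: 119.300.
Order-2 term: −1/720 · (1.92636e-05 − 0.00115741) = 1.58076e-06.
After k=2: 119.300.
Order-3 term: 1/30240 · (1.04646e-07 − 9.64506e-05) = -3.18604e-09.
After k=3: 119.300.
Order-4 term: −1/1209600 · (1.42117e-09 − 2.00939e-05) = 1.66108e-11.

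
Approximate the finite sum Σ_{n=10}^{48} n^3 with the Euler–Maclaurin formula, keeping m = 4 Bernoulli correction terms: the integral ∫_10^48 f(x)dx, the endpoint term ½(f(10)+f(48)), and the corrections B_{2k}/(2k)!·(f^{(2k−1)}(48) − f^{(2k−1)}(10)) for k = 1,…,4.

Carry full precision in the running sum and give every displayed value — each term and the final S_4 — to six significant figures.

S_4 ≈ 1.38095e+06

The integral term ∫_10^48 x^3 dx = 1.32460e+06.
Boundary: ½(f(10) + f(48)) = ½(1000.00 + 110592) = 55796.0.
Running total after boundary: 1.38040e+06.
k=1: B_{2}/(2)! × [f^{(1)}(48) − f^{(1)}(10)] = 1/12 × (6912.00 − 300.000) = 551.000.
Partial sum through k=1: 1.38095e+06.
k=2: B_{4}/(4)! × [f^{(3)}(48) − f^{(3)}(10)] = −1/720 × (6.00000 − 6.00000) = 0.00000.
Partial sum through k=2: 1.38095e+06.
k=3: B_{6}/(6)! × [f^{(5)}(48) − f^{(5)}(10)] = 1/30240 × (0.00000 − 0.00000) = 0.00000.
Partial sum through k=3: 1.38095e+06.
k=4: B_{8}/(8)! × [f^{(7)}(48) − f^{(7)}(10)] = −1/1209600 × (0.00000 − 0.00000) = 0.00000.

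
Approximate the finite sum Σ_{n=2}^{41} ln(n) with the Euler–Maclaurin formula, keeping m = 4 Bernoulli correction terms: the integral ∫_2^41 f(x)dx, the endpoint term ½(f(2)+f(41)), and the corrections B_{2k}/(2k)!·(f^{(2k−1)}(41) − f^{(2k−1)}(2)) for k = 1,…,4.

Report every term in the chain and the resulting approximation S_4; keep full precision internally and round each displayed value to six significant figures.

S_4 ≈ 114.034

∫_2^41 ln(x) dx evaluates to 111.870.
½[f(2) + f(41)] = ½[0.693147 + 3.71357] = 2.20336.
Running total after boundary: 114.074.
Correction k=1: B_{2}/2! · (f^{(1)}(41) − f^{(1)}(2)) = 1/12 · (0.0243902 − 0.500000) = -0.0396341.
Running total after k=1: 114.034.
Correction k=2: B_{4}/4! · (f^{(3)}(41) − f^{(3)}(2)) = −1/720 · (2.90187e-05 − 0.250000) = 0.000347182.
Running total after k=2: 114.034.
Correction k=3: B_{6}/6! · (f^{(5)}(41) − f^{(5)}(2)) = 1/30240 · (2.07153e-07 − 0.750000) = -2.48016e-05.
Running total after k=3: 114.034.
Correction k=4: B_{8}/8! · (f^{(7)}(41) − f^{(7)}(2)) = −1/1209600 · (3.69697e-09 − 5.62500) = 4.65030e-06.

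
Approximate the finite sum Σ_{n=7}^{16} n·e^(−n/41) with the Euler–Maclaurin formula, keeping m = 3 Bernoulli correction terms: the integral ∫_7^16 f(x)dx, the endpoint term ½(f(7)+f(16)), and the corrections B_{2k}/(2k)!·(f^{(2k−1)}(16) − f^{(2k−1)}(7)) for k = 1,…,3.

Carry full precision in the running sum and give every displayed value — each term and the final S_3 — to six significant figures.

S_3 ≈ 85.5638

∫_7^16 x·e^(−x/41) dx evaluates to 77.2219.
Endpoint term: (f(7) + f(16))/2 = (5.90133 + 10.8303)/2 = 8.36580.
Running total after boundary: 85.5877.
Correction k=1: B_{2}/2! · (f^{(1)}(16) − f^{(1)}(7)) = 1/12 · (0.412739 − 0.699113) = -0.0238645.
Partial sum through k=1: 85.5638.
Correction k=2: B_{4}/4! · (f^{(3)}(16) − f^{(3)}(7)) = −1/720 · (0.00105088 − 0.00141892) = 5.11175e-07.
Partial sum through k=2: 85.5638.
Correction k=3: B_{6}/6! · (f^{(5)}(16) − f^{(5)}(7)) = 1/30240 · (1.10424e-06 − 1.44078e-06) = -1.11292e-11.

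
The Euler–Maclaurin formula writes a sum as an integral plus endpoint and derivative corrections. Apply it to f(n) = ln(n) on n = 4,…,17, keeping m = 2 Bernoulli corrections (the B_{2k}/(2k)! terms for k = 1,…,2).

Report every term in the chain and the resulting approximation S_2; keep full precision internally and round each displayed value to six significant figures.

Integral: ∫_4^17 ln(x) dx = 29.6194.
½[f(4) + f(17)] = ½[1.38629 + 2.83321] = 2.10975.
Integral + boundary = 31.7292.
Correction k=1: B_{2}/2! · (f^{(1)}(17) − f^{(1)}(4)) = 1/12 · (0.0588235 − 0.250000) = -0.0159314.
After k=1: 31.7133.
Correction k=2: B_{4}/4! · (f^{(3)}(17) − f^{(3)}(4)) = −1/720 · (0.000407083 − 0.0312500) = 4.28374e-05.

S_2 ≈ 31.7133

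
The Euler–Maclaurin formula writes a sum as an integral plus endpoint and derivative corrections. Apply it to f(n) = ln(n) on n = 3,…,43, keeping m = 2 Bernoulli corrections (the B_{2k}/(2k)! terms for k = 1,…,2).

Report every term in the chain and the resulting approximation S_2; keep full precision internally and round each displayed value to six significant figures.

Integral: ∫_3^43 ln(x) dx = 118.436.
Boundary: ½(f(3) + f(43)) = ½(1.09861 + 3.76120) = 2.42991.
Integral + boundary = 120.866.
Correction k=1: B_{2}/2! · (f^{(1)}(43) − f^{(1)}(3)) = 1/12 · (0.0232558 − 0.333333) = -0.0258398.
Running total after k=1: 120.840.
Correction k=2: B_{4}/4! · (f^{(3)}(43) − f^{(3)}(3)) = −1/720 · (2.51550e-05 − 0.0740741) = 0.000102846.

S_2 ≈ 120.840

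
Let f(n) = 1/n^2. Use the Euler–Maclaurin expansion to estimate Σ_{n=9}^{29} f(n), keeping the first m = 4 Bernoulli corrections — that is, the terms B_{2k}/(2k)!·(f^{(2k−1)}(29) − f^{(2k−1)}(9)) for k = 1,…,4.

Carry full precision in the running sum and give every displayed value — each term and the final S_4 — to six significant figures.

S_4 ≈ 0.0836170

∫_9^29 1/x^2 dx evaluates to 0.0766284.
½[f(9) + f(29)] = ½[0.0123457 + 0.00118906] = 0.00676737.
Integral + boundary = 0.0833957.
Correction k=1: B_{2}/2! · (f^{(1)}(29) − f^{(1)}(9)) = 1/12 · (-8.20042e-05 − (-0.00274348)) = 0.000221790.
Running total after k=1: 0.0836175.
Correction k=2: B_{4}/4! · (f^{(3)}(29) − f^{(3)}(9)) = −1/720 · (-1.17010e-06 − (-0.000406442)) = -5.62878e-07.
Running total after k=2: 0.0836169.
Correction k=3: B_{6}/6! · (f^{(5)}(29) − f^{(5)}(9)) = 1/30240 · (-4.17394e-08 − (-0.000150534)) = 4.97660e-09.
Running total after k=3: 0.0836170.
Correction k=4: B_{8}/8! · (f^{(7)}(29) − f^{(7)}(9)) = −1/1209600 · (-2.77932e-09 − (-0.000104073)) = -8.60369e-11.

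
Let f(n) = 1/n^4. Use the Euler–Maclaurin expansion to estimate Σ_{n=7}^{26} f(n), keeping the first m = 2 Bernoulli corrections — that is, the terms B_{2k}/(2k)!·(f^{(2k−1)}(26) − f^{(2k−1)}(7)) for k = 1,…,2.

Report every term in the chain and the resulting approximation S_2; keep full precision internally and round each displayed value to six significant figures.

∫_7^26 1/x^4 dx evaluates to 0.000952852.
Boundary: ½(f(7) + f(26)) = ½(0.000416493 + 2.18830e-06) = 0.000209341.
So far: 0.00116219.
Correction k=1: B_{2}/2! · (f^{(1)}(26) − f^{(1)}(7)) = 1/12 · (-3.36661e-07 − (-0.000237996)) = 1.98050e-05.
Partial sum through k=1: 0.00118200.
Correction k=2: B_{4}/4! · (f^{(3)}(26) − f^{(3)}(7)) = −1/720 · (-1.49406e-08 − (-0.000145712)) = -2.02357e-07.

S_2 ≈ 0.00118180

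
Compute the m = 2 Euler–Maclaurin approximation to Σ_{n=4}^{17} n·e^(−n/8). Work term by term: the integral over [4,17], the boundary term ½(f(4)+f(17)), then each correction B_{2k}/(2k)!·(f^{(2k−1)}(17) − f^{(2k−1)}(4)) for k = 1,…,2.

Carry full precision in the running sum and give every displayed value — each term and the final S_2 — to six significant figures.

S_2 ≈ 36.5322

Integral: ∫_4^17 x·e^(−x/8) dx = 34.3403.
½[f(4) + f(17)] = ½[2.42612 + 2.03036] = 2.22824.
So far: 36.5686.
Order-1 term: 1/12 · (-0.134362 − 0.303265) = -0.0364690.
After k=1: 36.5321.
Order-2 term: −1/720 · (0.00163287 − 0.0236926) = 3.06385e-05.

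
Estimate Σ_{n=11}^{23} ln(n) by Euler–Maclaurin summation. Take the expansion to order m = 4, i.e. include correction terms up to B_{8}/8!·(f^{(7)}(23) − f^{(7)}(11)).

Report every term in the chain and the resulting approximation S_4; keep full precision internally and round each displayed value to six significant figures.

Integral: ∫_11^23 ln(x) dx = 33.7395.
Boundary: ½(f(11) + f(23)) = ½(2.39790 + 3.13549) = 2.76669.
So far: 36.5062.
Order-1 term: 1/12 · (0.0434783 − 0.0909091) = -0.00395257.
Running total after k=1: 36.5023.
Order-2 term: −1/720 · (0.000164379 − 0.00150263) = 1.85868e-06.
Running total after k=2: 36.5023.
Order-3 term: 1/30240 · (3.72883e-06 − 0.000149021) = -4.80464e-09.
Running total after k=3: 36.5023.
Order-4 term: −1/1209600 · (2.11465e-07 − 3.69474e-05) = 3.03703e-11.

S_4 ≈ 36.5023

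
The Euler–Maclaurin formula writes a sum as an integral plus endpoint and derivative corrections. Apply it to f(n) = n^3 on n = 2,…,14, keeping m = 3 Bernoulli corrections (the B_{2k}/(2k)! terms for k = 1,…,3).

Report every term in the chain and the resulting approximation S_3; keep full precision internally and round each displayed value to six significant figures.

S_3 ≈ 11024.0

The integral term ∫_2^14 x^3 dx = 9600.00.
Boundary: ½(f(2) + f(14)) = ½(8.00000 + 2744.00) = 1376.00.
Running total after boundary: 10976.0.
Order-1 term: 1/12 · (588.000 − 12.0000) = 48.0000.
After k=1: 11024.0.
Order-2 term: −1/720 · (6.00000 − 6.00000) = 0.00000.
After k=2: 11024.0.
Order-3 term: 1/30240 · (0.00000 − 0.00000) = 0.00000.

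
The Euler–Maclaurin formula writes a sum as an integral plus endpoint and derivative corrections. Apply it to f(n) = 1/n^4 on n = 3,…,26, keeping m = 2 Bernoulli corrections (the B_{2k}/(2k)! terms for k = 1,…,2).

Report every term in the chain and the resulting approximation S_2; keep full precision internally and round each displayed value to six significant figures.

S_2 ≈ 0.0197962

The integral term ∫_3^26 1/x^4 dx = 0.0123267.
Endpoint term: (f(3) + f(26))/2 = (0.0123457 + 2.18830e-06)/2 = 0.00617393.
So far: 0.0185006.
Order-1 term: 1/12 · (-3.36661e-07 − (-0.0164609)) = 0.00137171.
Partial sum through k=1: 0.0198724.
Order-2 term: −1/720 · (-1.49406e-08 − (-0.0548697)) = -7.62079e-05.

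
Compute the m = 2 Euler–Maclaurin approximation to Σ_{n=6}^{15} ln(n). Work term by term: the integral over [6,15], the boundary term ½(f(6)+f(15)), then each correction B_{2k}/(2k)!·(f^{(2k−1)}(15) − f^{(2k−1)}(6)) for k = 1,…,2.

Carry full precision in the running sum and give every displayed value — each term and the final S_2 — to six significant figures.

∫_6^15 ln(x) dx evaluates to 20.8702.
Boundary: ½(f(6) + f(15)) = ½(1.79176 + 2.70805) = 2.24990.
Integral + boundary = 23.1201.
Correction k=1: B_{2}/2! · (f^{(1)}(15) − f^{(1)}(6)) = 1/12 · (0.0666667 − 0.166667) = -0.00833333.
Running total after k=1: 23.1118.
Correction k=2: B_{4}/4! · (f^{(3)}(15) − f^{(3)}(6)) = −1/720 · (0.000592593 − 0.00925926) = 1.20370e-05.

S_2 ≈ 23.1118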